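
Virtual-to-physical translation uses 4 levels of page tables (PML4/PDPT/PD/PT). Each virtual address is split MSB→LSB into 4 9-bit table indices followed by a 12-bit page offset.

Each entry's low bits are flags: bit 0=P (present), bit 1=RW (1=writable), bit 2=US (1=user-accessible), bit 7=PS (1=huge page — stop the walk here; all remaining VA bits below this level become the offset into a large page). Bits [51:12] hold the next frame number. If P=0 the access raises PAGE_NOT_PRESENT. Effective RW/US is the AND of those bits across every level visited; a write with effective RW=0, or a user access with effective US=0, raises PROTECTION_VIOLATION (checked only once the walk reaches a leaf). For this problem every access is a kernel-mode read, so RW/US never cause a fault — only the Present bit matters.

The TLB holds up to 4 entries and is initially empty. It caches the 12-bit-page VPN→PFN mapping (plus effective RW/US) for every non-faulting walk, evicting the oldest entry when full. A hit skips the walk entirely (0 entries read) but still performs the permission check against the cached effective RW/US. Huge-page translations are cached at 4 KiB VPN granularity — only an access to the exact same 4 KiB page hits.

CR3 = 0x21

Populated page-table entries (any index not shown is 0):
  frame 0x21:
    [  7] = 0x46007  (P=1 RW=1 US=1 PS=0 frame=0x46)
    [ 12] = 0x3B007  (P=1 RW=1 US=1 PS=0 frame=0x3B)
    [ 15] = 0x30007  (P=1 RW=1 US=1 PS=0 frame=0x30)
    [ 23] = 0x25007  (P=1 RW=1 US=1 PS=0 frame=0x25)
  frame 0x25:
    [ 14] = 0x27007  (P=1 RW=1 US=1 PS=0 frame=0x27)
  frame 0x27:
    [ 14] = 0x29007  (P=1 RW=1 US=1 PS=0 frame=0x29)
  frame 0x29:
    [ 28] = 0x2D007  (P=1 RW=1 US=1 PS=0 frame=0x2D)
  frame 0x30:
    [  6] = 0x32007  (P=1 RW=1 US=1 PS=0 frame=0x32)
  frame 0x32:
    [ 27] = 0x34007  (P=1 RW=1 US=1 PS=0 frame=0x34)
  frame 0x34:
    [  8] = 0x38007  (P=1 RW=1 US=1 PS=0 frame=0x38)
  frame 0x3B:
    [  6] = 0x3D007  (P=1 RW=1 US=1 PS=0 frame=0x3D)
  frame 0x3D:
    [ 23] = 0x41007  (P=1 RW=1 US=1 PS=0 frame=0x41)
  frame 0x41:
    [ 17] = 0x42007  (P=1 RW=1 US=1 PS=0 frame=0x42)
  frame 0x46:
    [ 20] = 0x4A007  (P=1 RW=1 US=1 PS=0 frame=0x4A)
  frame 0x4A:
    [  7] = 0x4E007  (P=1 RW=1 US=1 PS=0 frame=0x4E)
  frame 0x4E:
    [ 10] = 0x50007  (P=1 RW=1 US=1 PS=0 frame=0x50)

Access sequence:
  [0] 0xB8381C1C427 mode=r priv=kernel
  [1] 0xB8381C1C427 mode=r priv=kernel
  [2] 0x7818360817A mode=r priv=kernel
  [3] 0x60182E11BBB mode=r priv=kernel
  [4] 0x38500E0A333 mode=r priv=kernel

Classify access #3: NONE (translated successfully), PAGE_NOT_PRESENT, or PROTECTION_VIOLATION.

Per-access translation:
#0 VA=0xB8381C1C427 (r,kernel):
  [0] read 0x21 idx=23: raw=0x25007 flags P=1 W=1 U=1 S=0
  [1] read 0x25 idx=14: raw=0x27007 flags P=1 W=1 U=1 S=0
  [2] read 0x27 idx=14: raw=0x29007 flags P=1 W=1 U=1 S=0
  [3] read 0x29 idx=28: raw=0x2D007 flags P=1 W=1 U=1 S=0
  ⇒ phys 0x2D427  [4 reads]
#1 VA=0xB8381C1C427 (r,kernel):
  TLB hit vpn=0xB8381C1C → PA=0x2D427
#2 VA=0x7818360817A (r,kernel):
  [0] read 0x21 idx=15: raw=0x30007 flags P=1 W=1 U=1 S=0
  [1] read 0x30 idx=6: raw=0x32007 flags P=1 W=1 U=1 S=0
  [2] read 0x32 idx=27: raw=0x34007 flags P=1 W=1 U=1 S=0
  [3] read 0x34 idx=8: raw=0x38007 flags P=1 W=1 U=1 S=0
  ⇒ phys 0x3817A  [4 reads]
#3 VA=0x60182E11BBB (r,kernel):
  [0] read 0x21 idx=12: raw=0x3B007 flags P=1 W=1 U=1 S=0
  [1] read 0x3B idx=6: raw=0x3D007 flags P=1 W=1 U=1 S=0
  [2] read 0x3D idx=23: raw=0x41007 flags P=1 W=1 U=1 S=0
  [3] read 0x41 idx=17: raw=0x42007 flags P=1 W=1 U=1 S=0
  ⇒ phys 0x42BBB  [4 reads]
#4 VA=0x38500E0A333 (r,kernel):
  [0] read 0x21 idx=7: raw=0x46007 flags P=1 W=1 U=1 S=0
  [1] read 0x46 idx=20: raw=0x4A007 flags P=1 W=1 U=1 S=0
  [2] read 0x4A idx=7: raw=0x4E007 flags P=1 W=1 U=1 S=0
  [3] read 0x4E idx=10: raw=0x50007 flags P=1 W=1 U=1 S=0
  ⇒ phys 0x50333  [4 reads]

Access #3 fault: NONE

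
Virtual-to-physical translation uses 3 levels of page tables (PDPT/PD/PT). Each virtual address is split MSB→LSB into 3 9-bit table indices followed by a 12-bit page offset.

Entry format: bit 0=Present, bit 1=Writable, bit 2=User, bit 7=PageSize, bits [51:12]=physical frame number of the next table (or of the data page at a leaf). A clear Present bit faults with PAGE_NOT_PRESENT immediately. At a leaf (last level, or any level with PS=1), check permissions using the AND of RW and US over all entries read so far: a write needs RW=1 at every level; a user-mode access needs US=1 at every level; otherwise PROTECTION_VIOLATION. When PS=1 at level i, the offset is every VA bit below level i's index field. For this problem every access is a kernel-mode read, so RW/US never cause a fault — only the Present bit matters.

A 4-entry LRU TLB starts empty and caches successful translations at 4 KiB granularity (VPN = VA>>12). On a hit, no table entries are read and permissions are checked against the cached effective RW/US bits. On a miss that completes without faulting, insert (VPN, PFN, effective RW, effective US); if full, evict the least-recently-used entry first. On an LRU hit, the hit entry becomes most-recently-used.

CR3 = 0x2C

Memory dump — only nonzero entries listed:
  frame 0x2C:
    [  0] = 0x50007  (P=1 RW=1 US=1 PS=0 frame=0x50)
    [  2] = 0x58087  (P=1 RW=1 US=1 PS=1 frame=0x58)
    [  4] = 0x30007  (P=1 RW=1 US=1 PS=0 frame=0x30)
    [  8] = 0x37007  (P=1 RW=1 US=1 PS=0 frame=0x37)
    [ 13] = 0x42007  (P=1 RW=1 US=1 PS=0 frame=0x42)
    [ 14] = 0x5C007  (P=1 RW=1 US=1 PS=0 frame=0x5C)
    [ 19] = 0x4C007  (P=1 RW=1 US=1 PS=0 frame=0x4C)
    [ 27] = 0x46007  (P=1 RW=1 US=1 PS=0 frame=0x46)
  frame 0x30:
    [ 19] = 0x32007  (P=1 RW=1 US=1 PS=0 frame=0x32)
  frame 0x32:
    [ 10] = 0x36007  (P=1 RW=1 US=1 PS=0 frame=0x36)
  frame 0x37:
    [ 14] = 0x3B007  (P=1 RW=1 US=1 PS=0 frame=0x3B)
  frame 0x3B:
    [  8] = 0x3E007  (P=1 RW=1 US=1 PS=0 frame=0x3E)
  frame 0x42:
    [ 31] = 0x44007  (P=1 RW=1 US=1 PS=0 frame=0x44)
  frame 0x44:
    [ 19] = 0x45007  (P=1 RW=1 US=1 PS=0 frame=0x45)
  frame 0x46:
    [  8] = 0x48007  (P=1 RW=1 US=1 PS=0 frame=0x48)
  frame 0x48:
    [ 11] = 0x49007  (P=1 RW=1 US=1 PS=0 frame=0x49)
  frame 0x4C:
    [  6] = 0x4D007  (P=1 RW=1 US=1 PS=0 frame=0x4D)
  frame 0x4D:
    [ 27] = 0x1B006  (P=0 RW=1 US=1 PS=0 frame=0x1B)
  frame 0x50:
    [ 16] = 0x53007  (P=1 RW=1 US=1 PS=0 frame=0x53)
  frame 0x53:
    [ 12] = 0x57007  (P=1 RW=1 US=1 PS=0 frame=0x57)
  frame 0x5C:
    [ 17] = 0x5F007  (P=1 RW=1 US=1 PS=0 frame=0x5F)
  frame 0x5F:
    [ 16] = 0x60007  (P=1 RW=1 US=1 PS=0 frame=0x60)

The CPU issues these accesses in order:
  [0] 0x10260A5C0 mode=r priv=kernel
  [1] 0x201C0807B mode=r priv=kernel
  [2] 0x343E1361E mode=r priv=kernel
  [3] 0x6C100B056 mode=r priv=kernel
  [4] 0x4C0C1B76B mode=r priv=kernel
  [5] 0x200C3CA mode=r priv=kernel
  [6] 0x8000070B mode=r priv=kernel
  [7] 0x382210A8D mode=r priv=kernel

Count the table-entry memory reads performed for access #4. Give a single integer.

Per-access translation:
#0 VA=0x10260A5C0 (r,kernel):
  lvl0: tbl 0x2C, slot 4 ⇒ 0x30007 (P1/RW1/US1/PS0)
  lvl1: tbl 0x30, slot 19 ⇒ 0x32007 (P1/RW1/US1/PS0)
  lvl2: tbl 0x32, slot 10 ⇒ 0x36007 (P1/RW1/US1/PS0)
  → PA=0x365C0  (3 entries read)
#1 VA=0x201C0807B (r,kernel):
  lvl0: tbl 0x2C, slot 8 ⇒ 0x37007 (P1/RW1/US1/PS0)
  lvl1: tbl 0x37, slot 14 ⇒ 0x3B007 (P1/RW1/US1/PS0)
  lvl2: tbl 0x3B, slot 8 ⇒ 0x3E007 (P1/RW1/US1/PS0)
  → PA=0x3E07B  (3 entries read)
#2 VA=0x343E1361E (r,kernel):
  lvl0: tbl 0x2C, slot 13 ⇒ 0x42007 (P1/RW1/US1/PS0)
  lvl1: tbl 0x42, slot 31 ⇒ 0x44007 (P1/RW1/US1/PS0)
  lvl2: tbl 0x44, slot 19 ⇒ 0x45007 (P1/RW1/US1/PS0)
  → PA=0x4561E  (3 entries read)
#3 VA=0x6C100B056 (r,kernel):
  lvl0: tbl 0x2C, slot 27 ⇒ 0x46007 (P1/RW1/US1/PS0)
  lvl1: tbl 0x46, slot 8 ⇒ 0x48007 (P1/RW1/US1/PS0)
  lvl2: tbl 0x48, slot 11 ⇒ 0x49007 (P1/RW1/US1/PS0)
  → PA=0x49056  (3 entries read)
#4 VA=0x4C0C1B76B (r,kernel):
  lvl0: tbl 0x2C, slot 19 ⇒ 0x4C007 (P1/RW1/US1/PS0)
  lvl1: tbl 0x4C, slot 6 ⇒ 0x4D007 (P1/RW1/US1/PS0)
  lvl2: tbl 0x4D, slot 27 ⇒ 0x1B006 (P0/RW1/US1/PS0)
  ⇒ fault: PAGE_NOT_PRESENT  — 3 lookups
#5 VA=0x200C3CA (r,kernel):
  lvl0: tbl 0x2C, slot 0 ⇒ 0x50007 (P1/RW1/US1/PS0)
  lvl1: tbl 0x50, slot 16 ⇒ 0x53007 (P1/RW1/US1/PS0)
  lvl2: tbl 0x53, slot 12 ⇒ 0x57007 (P1/RW1/US1/PS0)
  → PA=0x573CA  (3 entries read)
#6 VA=0x8000070B (r,kernel):
  lvl0: tbl 0x2C, slot 2 ⇒ 0x58087 (P1/RW1/US1/PS1)
  → PA=0x5870B (huge @L0)  (1 entries read)
#7 VA=0x382210A8D (r,kernel):
  lvl0: tbl 0x2C, slot 14 ⇒ 0x5C007 (P1/RW1/US1/PS0)
  lvl1: tbl 0x5C, slot 17 ⇒ 0x5F007 (P1/RW1/US1/PS0)
  lvl2: tbl 0x5F, slot 16 ⇒ 0x60007 (P1/RW1/US1/PS0)
  → PA=0x60A8D  (3 entries read)

Entries read for #4: 3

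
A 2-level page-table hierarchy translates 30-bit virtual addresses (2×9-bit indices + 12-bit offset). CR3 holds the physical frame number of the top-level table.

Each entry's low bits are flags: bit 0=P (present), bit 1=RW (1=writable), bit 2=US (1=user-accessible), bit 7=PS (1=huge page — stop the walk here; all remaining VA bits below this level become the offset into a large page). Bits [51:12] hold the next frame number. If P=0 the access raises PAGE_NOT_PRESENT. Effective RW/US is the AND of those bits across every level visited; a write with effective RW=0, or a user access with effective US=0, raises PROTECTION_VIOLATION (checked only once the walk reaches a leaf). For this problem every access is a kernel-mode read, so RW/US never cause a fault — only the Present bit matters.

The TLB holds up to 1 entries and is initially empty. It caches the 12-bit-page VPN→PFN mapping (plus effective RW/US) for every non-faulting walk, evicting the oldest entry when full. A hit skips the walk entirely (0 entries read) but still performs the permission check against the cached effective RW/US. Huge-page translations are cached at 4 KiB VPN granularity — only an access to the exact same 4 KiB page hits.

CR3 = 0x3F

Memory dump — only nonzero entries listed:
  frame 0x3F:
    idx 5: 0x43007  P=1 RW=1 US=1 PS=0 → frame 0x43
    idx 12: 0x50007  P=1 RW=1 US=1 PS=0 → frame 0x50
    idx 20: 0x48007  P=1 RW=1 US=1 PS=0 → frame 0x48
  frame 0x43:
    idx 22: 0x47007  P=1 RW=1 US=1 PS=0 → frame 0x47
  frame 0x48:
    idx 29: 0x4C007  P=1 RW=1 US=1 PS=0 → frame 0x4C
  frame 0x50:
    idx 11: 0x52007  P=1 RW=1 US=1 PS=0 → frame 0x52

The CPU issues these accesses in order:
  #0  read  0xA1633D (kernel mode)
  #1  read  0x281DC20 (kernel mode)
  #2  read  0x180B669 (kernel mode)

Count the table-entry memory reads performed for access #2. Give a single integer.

Per-access translation:
#0 VA=0xA1633D (r,kernel):
  L0 @0x3F[5] → 0x43007  P=1,RW=1,US=1,PS=0
  L1 @0x43[22] → 0x47007  P=1,RW=1,US=1,PS=0
  ✓ 0x4733D  — 2 lookups
#1 VA=0x281DC20 (r,kernel):
  L0 @0x3F[20] → 0x48007  P=1,RW=1,US=1,PS=0
  L1 @0x48[29] → 0x4C007  P=1,RW=1,US=1,PS=0
  ✓ 0x4CC20  — 2 lookups
#2 VA=0x180B669 (r,kernel):
  L0 @0x3F[12] → 0x50007  P=1,RW=1,US=1,PS=0
  L1 @0x50[11] → 0x52007  P=1,RW=1,US=1,PS=0
  ✓ 0x52669  — 2 lookups

Entries read for #2: 2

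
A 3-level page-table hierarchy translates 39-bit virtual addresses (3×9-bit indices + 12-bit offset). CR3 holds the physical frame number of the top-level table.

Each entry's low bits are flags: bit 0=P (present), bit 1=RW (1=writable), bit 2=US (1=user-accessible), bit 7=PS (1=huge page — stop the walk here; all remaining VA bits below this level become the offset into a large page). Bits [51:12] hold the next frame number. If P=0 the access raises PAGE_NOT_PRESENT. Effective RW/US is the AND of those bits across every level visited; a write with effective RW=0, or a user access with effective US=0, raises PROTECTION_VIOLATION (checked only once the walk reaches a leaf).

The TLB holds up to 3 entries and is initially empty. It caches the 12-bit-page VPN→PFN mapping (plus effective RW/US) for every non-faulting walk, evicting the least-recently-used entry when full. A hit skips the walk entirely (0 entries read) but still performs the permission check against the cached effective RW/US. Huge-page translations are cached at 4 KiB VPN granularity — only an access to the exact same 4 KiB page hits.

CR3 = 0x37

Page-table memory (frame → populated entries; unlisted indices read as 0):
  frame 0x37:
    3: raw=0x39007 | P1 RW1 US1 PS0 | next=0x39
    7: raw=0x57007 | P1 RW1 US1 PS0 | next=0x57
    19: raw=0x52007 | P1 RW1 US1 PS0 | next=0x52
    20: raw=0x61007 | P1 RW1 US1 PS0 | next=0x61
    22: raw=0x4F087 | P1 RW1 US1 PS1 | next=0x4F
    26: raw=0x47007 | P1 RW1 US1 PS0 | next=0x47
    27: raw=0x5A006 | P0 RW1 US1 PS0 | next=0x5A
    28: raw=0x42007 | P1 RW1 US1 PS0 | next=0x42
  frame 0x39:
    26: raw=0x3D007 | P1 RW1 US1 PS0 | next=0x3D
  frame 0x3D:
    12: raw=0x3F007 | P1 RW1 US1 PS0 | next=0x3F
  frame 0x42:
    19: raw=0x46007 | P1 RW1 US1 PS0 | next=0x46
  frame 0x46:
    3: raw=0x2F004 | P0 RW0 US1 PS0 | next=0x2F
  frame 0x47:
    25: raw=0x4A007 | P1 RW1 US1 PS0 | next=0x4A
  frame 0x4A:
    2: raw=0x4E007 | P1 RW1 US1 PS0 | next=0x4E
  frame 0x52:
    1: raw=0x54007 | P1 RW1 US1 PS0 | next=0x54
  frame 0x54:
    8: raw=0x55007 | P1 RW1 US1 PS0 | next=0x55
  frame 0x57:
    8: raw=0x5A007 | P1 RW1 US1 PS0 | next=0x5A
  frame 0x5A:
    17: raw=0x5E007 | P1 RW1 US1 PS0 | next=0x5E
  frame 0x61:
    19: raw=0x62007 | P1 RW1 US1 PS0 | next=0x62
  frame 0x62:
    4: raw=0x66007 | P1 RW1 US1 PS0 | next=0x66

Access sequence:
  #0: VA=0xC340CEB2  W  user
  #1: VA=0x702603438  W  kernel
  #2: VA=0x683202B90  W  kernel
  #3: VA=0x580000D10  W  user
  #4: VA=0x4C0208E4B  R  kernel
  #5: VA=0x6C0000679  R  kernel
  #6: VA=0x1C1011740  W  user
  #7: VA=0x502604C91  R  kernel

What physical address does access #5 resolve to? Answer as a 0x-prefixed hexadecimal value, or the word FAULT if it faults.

Trace:
#0 VA=0xC340CEB2 (w,user):
  lvl0: tbl 0x37, slot 3 ⇒ 0x39007 (P1/RW1/US1/PS0)
  lvl1: tbl 0x39, slot 26 ⇒ 0x3D007 (P1/RW1/US1/PS0)
  lvl2: tbl 0x3D, slot 12 ⇒ 0x3F007 (P1/RW1/US1/PS0)
  ⇒ phys 0x3FEB2  [3 reads]
#1 VA=0x702603438 (w,kernel):
  lvl0: tbl 0x37, slot 28 ⇒ 0x42007 (P1/RW1/US1/PS0)
  lvl1: tbl 0x42, slot 19 ⇒ 0x46007 (P1/RW1/US1/PS0)
  lvl2: tbl 0x46, slot 3 ⇒ 0x2F004 (P0/RW0/US1/PS0)
  ✗ PAGE_NOT_PRESENT  [3 reads]
#2 VA=0x683202B90 (w,kernel):
  lvl0: tbl 0x37, slot 26 ⇒ 0x47007 (P1/RW1/US1/PS0)
  lvl1: tbl 0x47, slot 25 ⇒ 0x4A007 (P1/RW1/US1/PS0)
  lvl2: tbl 0x4A, slot 2 ⇒ 0x4E007 (P1/RW1/US1/PS0)
  ⇒ phys 0x4EB90  [3 reads]
#3 VA=0x580000D10 (w,user):
  lvl0: tbl 0x37, slot 22 ⇒ 0x4F087 (P1/RW1/US1/PS1)
  ⇒ phys 0x4FD10 (huge @L0)  [1 reads]
#4 VA=0x4C0208E4B (r,kernel):
  lvl0: tbl 0x37, slot 19 ⇒ 0x52007 (P1/RW1/US1/PS0)
  lvl1: tbl 0x52, slot 1 ⇒ 0x54007 (P1/RW1/US1/PS0)
  lvl2: tbl 0x54, slot 8 ⇒ 0x55007 (P1/RW1/US1/PS0)
  ⇒ phys 0x55E4B  [3 reads]
#5 VA=0x6C0000679 (r,kernel):
  lvl0: tbl 0x37, slot 27 ⇒ 0x5A006 (P0/RW1/US1/PS0)
  ✗ PAGE_NOT_PRESENT  [1 reads]
#6 VA=0x1C1011740 (w,user):
  lvl0: tbl 0x37, slot 7 ⇒ 0x57007 (P1/RW1/US1/PS0)
  lvl1: tbl 0x57, slot 8 ⇒ 0x5A007 (P1/RW1/US1/PS0)
  lvl2: tbl 0x5A, slot 17 ⇒ 0x5E007 (P1/RW1/US1/PS0)
  ⇒ phys 0x5E740  [3 reads]
#7 VA=0x502604C91 (r,kernel):
  lvl0: tbl 0x37, slot 20 ⇒ 0x61007 (P1/RW1/US1/PS0)
  lvl1: tbl 0x61, slot 19 ⇒ 0x62007 (P1/RW1/US1/PS0)
  lvl2: tbl 0x62, slot 4 ⇒ 0x66007 (P1/RW1/US1/PS0)
  ⇒ phys 0x66C91  [3 reads]

Access #5 PA: FAULT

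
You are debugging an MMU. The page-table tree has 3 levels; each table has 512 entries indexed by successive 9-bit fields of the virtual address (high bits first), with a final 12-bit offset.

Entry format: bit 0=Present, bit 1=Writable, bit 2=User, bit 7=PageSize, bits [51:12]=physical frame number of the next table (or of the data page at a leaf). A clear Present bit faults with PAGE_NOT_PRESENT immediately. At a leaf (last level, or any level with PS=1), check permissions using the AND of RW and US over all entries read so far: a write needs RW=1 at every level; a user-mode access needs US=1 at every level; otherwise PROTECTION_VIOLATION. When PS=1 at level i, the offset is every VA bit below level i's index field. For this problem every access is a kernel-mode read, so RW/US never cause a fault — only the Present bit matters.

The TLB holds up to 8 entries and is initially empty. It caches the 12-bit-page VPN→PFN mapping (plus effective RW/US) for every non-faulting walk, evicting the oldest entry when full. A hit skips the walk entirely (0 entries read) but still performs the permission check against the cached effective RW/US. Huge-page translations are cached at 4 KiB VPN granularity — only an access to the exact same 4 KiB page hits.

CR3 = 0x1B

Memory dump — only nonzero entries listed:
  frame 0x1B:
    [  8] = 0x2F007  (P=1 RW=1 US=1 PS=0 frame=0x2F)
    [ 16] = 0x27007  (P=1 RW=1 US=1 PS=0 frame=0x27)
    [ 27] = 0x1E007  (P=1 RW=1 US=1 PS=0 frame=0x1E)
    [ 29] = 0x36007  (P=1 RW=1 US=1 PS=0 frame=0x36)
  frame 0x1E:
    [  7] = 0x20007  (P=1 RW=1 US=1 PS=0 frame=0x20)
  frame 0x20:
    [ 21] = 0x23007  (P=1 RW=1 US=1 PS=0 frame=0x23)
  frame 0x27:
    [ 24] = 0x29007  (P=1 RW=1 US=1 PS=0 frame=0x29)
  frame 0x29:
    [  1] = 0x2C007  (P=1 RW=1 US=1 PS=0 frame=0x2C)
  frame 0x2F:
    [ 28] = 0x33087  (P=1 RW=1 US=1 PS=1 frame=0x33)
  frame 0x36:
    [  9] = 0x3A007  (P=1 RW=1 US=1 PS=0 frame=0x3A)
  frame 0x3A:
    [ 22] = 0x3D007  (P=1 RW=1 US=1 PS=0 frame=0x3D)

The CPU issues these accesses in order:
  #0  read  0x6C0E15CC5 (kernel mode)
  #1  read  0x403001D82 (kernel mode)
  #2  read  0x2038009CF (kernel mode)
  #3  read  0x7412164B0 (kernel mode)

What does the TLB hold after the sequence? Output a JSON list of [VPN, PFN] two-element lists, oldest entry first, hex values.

Walk each access:
#0 VA=0x6C0E15CC5 (r,kernel):
  L0 @0x1B[27] → 0x1E007  P=1,RW=1,US=1,PS=0
  L1 @0x1E[7] → 0x20007  P=1,RW=1,US=1,PS=0
  L2 @0x20[21] → 0x23007  P=1,RW=1,US=1,PS=0
  ✓ 0x23CC5  — 3 lookups
#1 VA=0x403001D82 (r,kernel):
  L0 @0x1B[16] → 0x27007  P=1,RW=1,US=1,PS=0
  L1 @0x27[24] → 0x29007  P=1,RW=1,US=1,PS=0
  L2 @0x29[1] → 0x2C007  P=1,RW=1,US=1,PS=0
  ✓ 0x2CD82  — 3 lookups
#2 VA=0x2038009CF (r,kernel):
  L0 @0x1B[8] → 0x2F007  P=1,RW=1,US=1,PS=0
  L1 @0x2F[28] → 0x33087  P=1,RW=1,US=1,PS=1
  ✓ 0x339CF (huge @L1)  — 2 lookups
#3 VA=0x7412164B0 (r,kernel):
  L0 @0x1B[29] → 0x36007  P=1,RW=1,US=1,PS=0
  L1 @0x36[9] → 0x3A007  P=1,RW=1,US=1,PS=0
  L2 @0x3A[22] → 0x3D007  P=1,RW=1,US=1,PS=0
  ✓ 0x3D4B0  — 3 lookups

TLB: [["0x6C0E15", "0x23"], ["0x403001", "0x2C"], ["0x203800", "0x33"], ["0x741216", "0x3D"]]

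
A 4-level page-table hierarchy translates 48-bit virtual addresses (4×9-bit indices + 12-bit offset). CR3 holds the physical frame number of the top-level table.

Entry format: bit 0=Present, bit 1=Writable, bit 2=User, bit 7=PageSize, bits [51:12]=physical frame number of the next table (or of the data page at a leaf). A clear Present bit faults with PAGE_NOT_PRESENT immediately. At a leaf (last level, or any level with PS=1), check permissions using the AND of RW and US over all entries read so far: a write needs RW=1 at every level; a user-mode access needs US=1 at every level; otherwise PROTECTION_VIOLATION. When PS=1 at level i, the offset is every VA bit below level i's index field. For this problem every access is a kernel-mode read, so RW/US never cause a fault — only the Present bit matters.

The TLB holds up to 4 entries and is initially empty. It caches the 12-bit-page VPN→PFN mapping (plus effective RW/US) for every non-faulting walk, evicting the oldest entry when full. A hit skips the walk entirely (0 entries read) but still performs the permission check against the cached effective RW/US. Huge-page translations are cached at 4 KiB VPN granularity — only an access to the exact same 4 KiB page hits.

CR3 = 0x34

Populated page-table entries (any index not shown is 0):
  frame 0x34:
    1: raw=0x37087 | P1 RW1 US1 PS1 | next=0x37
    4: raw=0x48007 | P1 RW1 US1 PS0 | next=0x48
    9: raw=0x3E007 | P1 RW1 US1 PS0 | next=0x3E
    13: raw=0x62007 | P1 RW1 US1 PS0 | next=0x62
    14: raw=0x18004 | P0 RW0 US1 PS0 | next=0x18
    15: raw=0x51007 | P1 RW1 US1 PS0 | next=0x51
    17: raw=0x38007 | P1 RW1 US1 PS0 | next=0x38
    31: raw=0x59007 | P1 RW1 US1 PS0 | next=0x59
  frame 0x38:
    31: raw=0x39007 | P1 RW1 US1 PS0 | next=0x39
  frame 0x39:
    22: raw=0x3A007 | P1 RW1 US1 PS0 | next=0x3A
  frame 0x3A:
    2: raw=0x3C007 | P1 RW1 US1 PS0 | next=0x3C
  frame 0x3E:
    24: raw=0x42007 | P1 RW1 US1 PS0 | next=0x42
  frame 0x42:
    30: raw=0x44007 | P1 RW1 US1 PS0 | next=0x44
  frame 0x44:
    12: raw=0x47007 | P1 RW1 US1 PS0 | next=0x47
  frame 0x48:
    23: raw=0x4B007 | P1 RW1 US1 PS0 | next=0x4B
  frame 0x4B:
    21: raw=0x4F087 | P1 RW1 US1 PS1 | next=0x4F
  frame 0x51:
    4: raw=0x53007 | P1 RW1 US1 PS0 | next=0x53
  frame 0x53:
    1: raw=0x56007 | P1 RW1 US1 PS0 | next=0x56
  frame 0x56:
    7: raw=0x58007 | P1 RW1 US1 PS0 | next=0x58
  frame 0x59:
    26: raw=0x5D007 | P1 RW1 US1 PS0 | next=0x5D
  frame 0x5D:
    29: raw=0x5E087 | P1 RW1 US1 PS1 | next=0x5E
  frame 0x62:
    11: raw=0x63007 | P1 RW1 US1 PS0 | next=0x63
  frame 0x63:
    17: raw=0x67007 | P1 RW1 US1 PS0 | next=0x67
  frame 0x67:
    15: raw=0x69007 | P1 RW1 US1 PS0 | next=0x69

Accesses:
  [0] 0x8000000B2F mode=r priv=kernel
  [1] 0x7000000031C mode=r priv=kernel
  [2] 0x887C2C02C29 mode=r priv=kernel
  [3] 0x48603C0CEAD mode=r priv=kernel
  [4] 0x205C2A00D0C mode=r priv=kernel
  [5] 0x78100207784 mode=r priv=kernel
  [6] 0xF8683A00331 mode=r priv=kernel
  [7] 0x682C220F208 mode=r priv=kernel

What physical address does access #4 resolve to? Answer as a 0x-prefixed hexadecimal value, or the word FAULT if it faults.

Per-access translation:
#0 VA=0x8000000B2F (r,kernel):
  [0] read 0x34 idx=1: raw=0x37087 flags P=1 W=1 U=1 S=1
  → PA=0x37B2F (huge @L0)  (1 entries read)
#1 VA=0x7000000031C (r,kernel):
  [0] read 0x34 idx=14: raw=0x18004 flags P=0 W=0 U=1 S=0
  ⇒ fault: PAGE_NOT_PRESENT  — 1 lookups
#2 VA=0x887C2C02C29 (r,kernel):
  [0] read 0x34 idx=17: raw=0x38007 flags P=1 W=1 U=1 S=0
  [1] read 0x38 idx=31: raw=0x39007 flags P=1 W=1 U=1 S=0
  [2] read 0x39 idx=22: raw=0x3A007 flags P=1 W=1 U=1 S=0
  [3] read 0x3A idx=2: raw=0x3C007 flags P=1 W=1 U=1 S=0
  → PA=0x3CC29  (4 entries read)
#3 VA=0x48603C0CEAD (r,kernel):
  [0] read 0x34 idx=9: raw=0x3E007 flags P=1 W=1 U=1 S=0
  [1] read 0x3E idx=24: raw=0x42007 flags P=1 W=1 U=1 S=0
  [2] read 0x42 idx=30: raw=0x44007 flags P=1 W=1 U=1 S=0
  [3] read 0x44 idx=12: raw=0x47007 flags P=1 W=1 U=1 S=0
  → PA=0x47EAD  (4 entries read)
#4 VA=0x205C2A00D0C (r,kernel):
  [0] read 0x34 idx=4: raw=0x48007 flags P=1 W=1 U=1 S=0
  [1] read 0x48 idx=23: raw=0x4B007 flags P=1 W=1 U=1 S=0
  [2] read 0x4B idx=21: raw=0x4F087 flags P=1 W=1 U=1 S=1
  → PA=0x4FD0C (huge @L2)  (3 entries read)
#5 VA=0x78100207784 (r,kernel):
  [0] read 0x34 idx=15: raw=0x51007 flags P=1 W=1 U=1 S=0
  [1] read 0x51 idx=4: raw=0x53007 flags P=1 W=1 U=1 S=0
  [2] read 0x53 idx=1: raw=0x56007 flags P=1 W=1 U=1 S=0
  [3] read 0x56 idx=7: raw=0x58007 flags P=1 W=1 U=1 S=0
  → PA=0x58784  (4 entries read)
#6 VA=0xF8683A00331 (r,kernel):
  [0] read 0x34 idx=31: raw=0x59007 flags P=1 W=1 U=1 S=0
  [1] read 0x59 idx=26: raw=0x5D007 flags P=1 W=1 U=1 S=0
  [2] read 0x5D idx=29: raw=0x5E087 flags P=1 W=1 U=1 S=1
  → PA=0x5E331 (huge @L2)  (3 entries read)
#7 VA=0x682C220F208 (r,kernel):
  [0] read 0x34 idx=13: raw=0x62007 flags P=1 W=1 U=1 S=0
  [1] read 0x62 idx=11: raw=0x63007 flags P=1 W=1 U=1 S=0
  [2] read 0x63 idx=17: raw=0x67007 flags P=1 W=1 U=1 S=0
  [3] read 0x67 idx=15: raw=0x69007 flags P=1 W=1 U=1 S=0
  → PA=0x69208  (4 entries read)

Access #4 PA: 0x4FD0C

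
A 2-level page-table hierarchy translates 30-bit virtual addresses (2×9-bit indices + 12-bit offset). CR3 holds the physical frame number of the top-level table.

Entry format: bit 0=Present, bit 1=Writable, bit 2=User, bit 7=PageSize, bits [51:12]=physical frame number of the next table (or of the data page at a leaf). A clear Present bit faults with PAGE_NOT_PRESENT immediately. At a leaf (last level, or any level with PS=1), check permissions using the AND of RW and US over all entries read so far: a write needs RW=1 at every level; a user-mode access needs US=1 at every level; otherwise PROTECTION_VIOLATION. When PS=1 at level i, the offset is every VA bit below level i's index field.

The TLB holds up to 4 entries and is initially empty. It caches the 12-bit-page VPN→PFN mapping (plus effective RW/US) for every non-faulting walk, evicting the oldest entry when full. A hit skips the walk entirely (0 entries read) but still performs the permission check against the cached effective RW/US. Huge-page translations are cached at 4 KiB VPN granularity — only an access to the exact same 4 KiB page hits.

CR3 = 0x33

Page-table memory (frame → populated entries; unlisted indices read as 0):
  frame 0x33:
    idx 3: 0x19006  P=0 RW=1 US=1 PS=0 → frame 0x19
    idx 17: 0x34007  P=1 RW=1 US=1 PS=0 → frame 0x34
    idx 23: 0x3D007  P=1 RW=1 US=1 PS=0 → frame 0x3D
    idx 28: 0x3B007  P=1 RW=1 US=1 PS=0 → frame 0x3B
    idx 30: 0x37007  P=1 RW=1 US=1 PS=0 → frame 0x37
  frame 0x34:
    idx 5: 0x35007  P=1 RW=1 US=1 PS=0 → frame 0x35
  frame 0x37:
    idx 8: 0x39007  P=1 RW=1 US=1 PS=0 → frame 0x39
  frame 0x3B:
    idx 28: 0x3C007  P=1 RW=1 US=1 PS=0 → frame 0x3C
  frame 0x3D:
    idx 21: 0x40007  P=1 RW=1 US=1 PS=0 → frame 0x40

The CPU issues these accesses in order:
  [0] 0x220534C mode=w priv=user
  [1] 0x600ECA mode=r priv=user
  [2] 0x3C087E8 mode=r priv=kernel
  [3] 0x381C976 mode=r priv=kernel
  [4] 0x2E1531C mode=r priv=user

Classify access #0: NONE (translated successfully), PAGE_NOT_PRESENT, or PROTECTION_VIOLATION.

Trace:
#0 VA=0x220534C (w,user):
  [0] read 0x33 idx=17: raw=0x34007 flags P=1 W=1 U=1 S=0
  [1] read 0x34 idx=5: raw=0x35007 flags P=1 W=1 U=1 S=0
  → PA=0x3534C  (2 entries read)
#1 VA=0x600ECA (r,user):
  [0] read 0x33 idx=3: raw=0x19006 flags P=0 W=1 U=1 S=0
  ⇒ fault: PAGE_NOT_PRESENT  — 1 lookups
#2 VA=0x3C087E8 (r,kernel):
  [0] read 0x33 idx=30: raw=0x37007 flags P=1 W=1 U=1 S=0
  [1] read 0x37 idx=8: raw=0x39007 flags P=1 W=1 U=1 S=0
  → PA=0x397E8  (2 entries read)
#3 VA=0x381C976 (r,kernel):
  [0] read 0x33 idx=28: raw=0x3B007 flags P=1 W=1 U=1 S=0
  [1] read 0x3B idx=28: raw=0x3C007 flags P=1 W=1 U=1 S=0
  → PA=0x3C976  (2 entries read)
#4 VA=0x2E1531C (r,user):
  [0] read 0x33 idx=23: raw=0x3D007 flags P=1 W=1 U=1 S=0
  [1] read 0x3D idx=21: raw=0x40007 flags P=1 W=1 U=1 S=0
  → PA=0x4031C  (2 entries read)

Access #0 fault: NONE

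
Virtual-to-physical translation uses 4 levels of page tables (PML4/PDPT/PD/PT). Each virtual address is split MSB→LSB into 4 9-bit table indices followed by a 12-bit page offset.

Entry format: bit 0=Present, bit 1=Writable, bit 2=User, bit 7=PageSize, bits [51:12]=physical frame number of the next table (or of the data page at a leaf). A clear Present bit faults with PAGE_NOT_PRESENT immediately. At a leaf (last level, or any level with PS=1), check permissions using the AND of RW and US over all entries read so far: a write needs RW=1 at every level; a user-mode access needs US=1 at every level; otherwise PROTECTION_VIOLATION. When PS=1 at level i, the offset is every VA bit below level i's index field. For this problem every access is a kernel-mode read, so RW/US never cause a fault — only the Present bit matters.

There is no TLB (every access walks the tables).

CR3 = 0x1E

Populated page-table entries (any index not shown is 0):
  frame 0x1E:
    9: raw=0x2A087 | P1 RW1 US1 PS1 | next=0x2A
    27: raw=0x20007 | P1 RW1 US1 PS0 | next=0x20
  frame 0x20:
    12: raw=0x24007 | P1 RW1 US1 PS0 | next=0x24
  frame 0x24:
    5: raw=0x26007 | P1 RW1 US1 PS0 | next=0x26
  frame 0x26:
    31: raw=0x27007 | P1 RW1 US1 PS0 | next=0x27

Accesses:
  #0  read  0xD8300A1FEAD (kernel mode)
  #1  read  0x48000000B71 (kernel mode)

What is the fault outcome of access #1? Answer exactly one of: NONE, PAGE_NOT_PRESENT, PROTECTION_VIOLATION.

Trace:
#0 VA=0xD8300A1FEAD (r,kernel):
  L0: frame=0x1E idx=27 entry=0x20007 [P=1 RW=1 US=1 PS=0]
  L1: frame=0x20 idx=12 entry=0x24007 [P=1 RW=1 US=1 PS=0]
  L2: frame=0x24 idx=5 entry=0x26007 [P=1 RW=1 US=1 PS=0]
  L3: frame=0x26 idx=31 entry=0x27007 [P=1 RW=1 US=1 PS=0]
  ⇒ phys 0x27EAD  [4 reads]
#1 VA=0x48000000B71 (r,kernel):
  L0: frame=0x1E idx=9 entry=0x2A087 [P=1 RW=1 US=1 PS=1]
  ⇒ phys 0x2AB71 (huge @L0)  [1 reads]

Access #1 fault: NONE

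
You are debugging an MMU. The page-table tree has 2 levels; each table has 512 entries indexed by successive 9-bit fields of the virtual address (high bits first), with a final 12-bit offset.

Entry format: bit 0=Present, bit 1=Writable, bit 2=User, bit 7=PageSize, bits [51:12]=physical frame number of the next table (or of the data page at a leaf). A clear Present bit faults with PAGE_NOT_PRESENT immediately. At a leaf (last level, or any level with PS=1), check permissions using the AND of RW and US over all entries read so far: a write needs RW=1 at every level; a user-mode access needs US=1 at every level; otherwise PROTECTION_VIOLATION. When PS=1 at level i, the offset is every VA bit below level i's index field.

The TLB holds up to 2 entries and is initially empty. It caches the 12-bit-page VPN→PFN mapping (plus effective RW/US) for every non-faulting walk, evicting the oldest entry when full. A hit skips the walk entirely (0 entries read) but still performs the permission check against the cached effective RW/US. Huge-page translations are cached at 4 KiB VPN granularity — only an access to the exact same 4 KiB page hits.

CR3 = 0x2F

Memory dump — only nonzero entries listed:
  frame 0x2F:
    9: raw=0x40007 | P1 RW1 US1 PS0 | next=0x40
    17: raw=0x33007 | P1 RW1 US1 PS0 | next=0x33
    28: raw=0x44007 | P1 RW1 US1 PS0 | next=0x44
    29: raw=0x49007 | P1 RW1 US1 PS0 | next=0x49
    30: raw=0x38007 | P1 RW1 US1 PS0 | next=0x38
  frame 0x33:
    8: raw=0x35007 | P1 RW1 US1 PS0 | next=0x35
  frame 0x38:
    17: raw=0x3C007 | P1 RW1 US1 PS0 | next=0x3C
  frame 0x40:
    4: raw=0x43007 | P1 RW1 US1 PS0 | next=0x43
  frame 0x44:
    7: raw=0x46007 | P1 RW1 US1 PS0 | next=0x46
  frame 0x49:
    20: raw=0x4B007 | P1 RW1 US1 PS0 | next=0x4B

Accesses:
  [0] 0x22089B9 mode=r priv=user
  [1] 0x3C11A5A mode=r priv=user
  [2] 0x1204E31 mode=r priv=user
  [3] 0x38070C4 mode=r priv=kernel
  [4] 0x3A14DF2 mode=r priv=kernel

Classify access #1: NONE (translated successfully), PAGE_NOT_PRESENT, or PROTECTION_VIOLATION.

Trace:
#0 VA=0x22089B9 (r,user):
  lvl0: tbl 0x2F, slot 17 ⇒ 0x33007 (P1/RW1/US1/PS0)
  lvl1: tbl 0x33, slot 8 ⇒ 0x35007 (P1/RW1/US1/PS0)
  ✓ 0x359B9  — 2 lookups
#1 VA=0x3C11A5A (r,user):
  lvl0: tbl 0x2F, slot 30 ⇒ 0x38007 (P1/RW1/US1/PS0)
  lvl1: tbl 0x38, slot 17 ⇒ 0x3C007 (P1/RW1/US1/PS0)
  ✓ 0x3CA5A  — 2 lookups
#2 VA=0x1204E31 (r,user):
  lvl0: tbl 0x2F, slot 9 ⇒ 0x40007 (P1/RW1/US1/PS0)
  lvl1: tbl 0x40, slot 4 ⇒ 0x43007 (P1/RW1/US1/PS0)
  ✓ 0x43E31  — 2 lookups
#3 VA=0x38070C4 (r,kernel):
  lvl0: tbl 0x2F, slot 28 ⇒ 0x44007 (P1/RW1/US1/PS0)
  lvl1: tbl 0x44, slot 7 ⇒ 0x46007 (P1/RW1/US1/PS0)
  ✓ 0x460C4  — 2 lookups
#4 VA=0x3A14DF2 (r,kernel):
  lvl0: tbl 0x2F, slot 29 ⇒ 0x49007 (P1/RW1/US1/PS0)
  lvl1: tbl 0x49, slot 20 ⇒ 0x4B007 (P1/RW1/US1/PS0)
  ✓ 0x4BDF2  — 2 lookups

Access #1 fault: NONE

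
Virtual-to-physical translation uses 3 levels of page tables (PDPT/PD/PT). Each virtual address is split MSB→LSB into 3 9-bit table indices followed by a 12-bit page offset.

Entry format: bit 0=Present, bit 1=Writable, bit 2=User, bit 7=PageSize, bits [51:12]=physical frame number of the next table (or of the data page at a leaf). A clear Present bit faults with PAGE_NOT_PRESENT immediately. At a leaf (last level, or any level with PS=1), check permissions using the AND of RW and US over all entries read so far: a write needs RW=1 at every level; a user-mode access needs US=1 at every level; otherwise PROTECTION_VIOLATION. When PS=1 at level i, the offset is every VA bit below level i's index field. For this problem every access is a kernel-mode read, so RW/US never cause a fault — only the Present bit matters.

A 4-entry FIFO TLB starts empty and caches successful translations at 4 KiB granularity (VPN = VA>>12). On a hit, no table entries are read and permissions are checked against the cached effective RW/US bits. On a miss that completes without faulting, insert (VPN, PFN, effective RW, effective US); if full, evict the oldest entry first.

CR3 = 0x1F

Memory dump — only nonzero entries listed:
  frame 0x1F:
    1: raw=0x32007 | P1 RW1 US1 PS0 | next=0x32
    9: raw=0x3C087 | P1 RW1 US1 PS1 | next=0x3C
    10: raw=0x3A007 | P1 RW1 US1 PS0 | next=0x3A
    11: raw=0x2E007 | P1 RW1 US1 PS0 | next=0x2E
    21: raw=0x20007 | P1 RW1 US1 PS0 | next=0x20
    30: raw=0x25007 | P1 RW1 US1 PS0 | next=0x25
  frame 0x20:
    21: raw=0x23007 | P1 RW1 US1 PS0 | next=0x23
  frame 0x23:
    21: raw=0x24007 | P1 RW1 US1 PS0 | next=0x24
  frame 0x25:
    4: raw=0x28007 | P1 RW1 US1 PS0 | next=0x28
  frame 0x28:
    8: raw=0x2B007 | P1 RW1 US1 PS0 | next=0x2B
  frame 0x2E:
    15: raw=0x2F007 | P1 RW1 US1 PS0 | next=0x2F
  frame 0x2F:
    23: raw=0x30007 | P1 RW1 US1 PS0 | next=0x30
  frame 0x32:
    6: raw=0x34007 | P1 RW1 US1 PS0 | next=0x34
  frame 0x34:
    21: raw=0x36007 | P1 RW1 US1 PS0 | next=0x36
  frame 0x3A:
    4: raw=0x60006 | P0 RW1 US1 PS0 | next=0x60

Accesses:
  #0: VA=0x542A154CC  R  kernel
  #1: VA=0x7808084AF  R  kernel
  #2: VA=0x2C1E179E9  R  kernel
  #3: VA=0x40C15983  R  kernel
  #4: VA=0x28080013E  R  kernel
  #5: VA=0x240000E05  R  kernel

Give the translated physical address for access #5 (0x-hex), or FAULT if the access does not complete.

Walk each access:
#0 VA=0x542A154CC (r,kernel):
  L0: frame=0x1F idx=21 entry=0x20007 [P=1 RW=1 US=1 PS=0]
  L1: frame=0x20 idx=21 entry=0x23007 [P=1 RW=1 US=1 PS=0]
  L2: frame=0x23 idx=21 entry=0x24007 [P=1 RW=1 US=1 PS=0]
  → PA=0x244CC  (3 entries read)
#1 VA=0x7808084AF (r,kernel):
  L0: frame=0x1F idx=30 entry=0x25007 [P=1 RW=1 US=1 PS=0]
  L1: frame=0x25 idx=4 entry=0x28007 [P=1 RW=1 US=1 PS=0]
  L2: frame=0x28 idx=8 entry=0x2B007 [P=1 RW=1 US=1 PS=0]
  → PA=0x2B4AF  (3 entries read)
#2 VA=0x2C1E179E9 (r,kernel):
  L0: frame=0x1F idx=11 entry=0x2E007 [P=1 RW=1 US=1 PS=0]
  L1: frame=0x2E idx=15 entry=0x2F007 [P=1 RW=1 US=1 PS=0]
  L2: frame=0x2F idx=23 entry=0x30007 [P=1 RW=1 US=1 PS=0]
  → PA=0x309E9  (3 entries read)
#3 VA=0x40C15983 (r,kernel):
  L0: frame=0x1F idx=1 entry=0x32007 [P=1 RW=1 US=1 PS=0]
  L1: frame=0x32 idx=6 entry=0x34007 [P=1 RW=1 US=1 PS=0]
  L2: frame=0x34 idx=21 entry=0x36007 [P=1 RW=1 US=1 PS=0]
  → PA=0x36983  (3 entries read)
#4 VA=0x28080013E (r,kernel):
  L0: frame=0x1F idx=10 entry=0x3A007 [P=1 RW=1 US=1 PS=0]
  L1: frame=0x3A idx=4 entry=0x60006 [P=0 RW=1 US=1 PS=0]
  → PAGE_NOT_PRESENT  (2 entries read)
#5 VA=0x240000E05 (r,kernel):
  L0: frame=0x1F idx=9 entry=0x3C087 [P=1 RW=1 US=1 PS=1]
  → PA=0x3CE05 (huge @L0)  (1 entries read)

Access #5 PA: 0x3CE05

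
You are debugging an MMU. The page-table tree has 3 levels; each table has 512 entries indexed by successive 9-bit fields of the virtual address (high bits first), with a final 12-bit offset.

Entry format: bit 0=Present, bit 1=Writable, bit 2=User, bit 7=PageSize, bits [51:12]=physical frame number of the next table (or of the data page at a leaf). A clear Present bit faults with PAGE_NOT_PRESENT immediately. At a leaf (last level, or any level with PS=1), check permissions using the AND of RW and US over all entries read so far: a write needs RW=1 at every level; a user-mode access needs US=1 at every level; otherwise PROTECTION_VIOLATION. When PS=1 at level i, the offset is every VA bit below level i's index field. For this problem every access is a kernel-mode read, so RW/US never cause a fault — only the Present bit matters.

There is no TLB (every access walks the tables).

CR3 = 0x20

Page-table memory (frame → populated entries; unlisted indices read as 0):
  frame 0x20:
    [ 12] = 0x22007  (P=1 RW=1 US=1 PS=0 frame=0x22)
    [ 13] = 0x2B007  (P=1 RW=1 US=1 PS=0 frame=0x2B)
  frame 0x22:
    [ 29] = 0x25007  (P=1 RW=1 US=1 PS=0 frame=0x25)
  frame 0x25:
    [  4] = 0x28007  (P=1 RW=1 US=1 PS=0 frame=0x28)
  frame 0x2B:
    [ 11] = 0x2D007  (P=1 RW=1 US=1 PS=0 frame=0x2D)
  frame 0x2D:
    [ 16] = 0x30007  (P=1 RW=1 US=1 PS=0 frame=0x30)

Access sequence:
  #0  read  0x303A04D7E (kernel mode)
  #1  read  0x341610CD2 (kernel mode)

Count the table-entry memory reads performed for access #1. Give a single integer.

Walk each access:
#0 VA=0x303A04D7E (r,kernel):
  L0: frame=0x20 idx=12 entry=0x22007 [P=1 RW=1 US=1 PS=0]
  L1: frame=0x22 idx=29 entry=0x25007 [P=1 RW=1 US=1 PS=0]
  L2: frame=0x25 idx=4 entry=0x28007 [P=1 RW=1 US=1 PS=0]
  ⇒ phys 0x28D7E  [3 reads]
#1 VA=0x341610CD2 (r,kernel):
  L0: frame=0x20 idx=13 entry=0x2B007 [P=1 RW=1 US=1 PS=0]
  L1: frame=0x2B idx=11 entry=0x2D007 [P=1 RW=1 US=1 PS=0]
  L2: frame=0x2D idx=16 entry=0x30007 [P=1 RW=1 US=1 PS=0]
  ⇒ phys 0x30CD2  [3 reads]

Entries read for #1: 3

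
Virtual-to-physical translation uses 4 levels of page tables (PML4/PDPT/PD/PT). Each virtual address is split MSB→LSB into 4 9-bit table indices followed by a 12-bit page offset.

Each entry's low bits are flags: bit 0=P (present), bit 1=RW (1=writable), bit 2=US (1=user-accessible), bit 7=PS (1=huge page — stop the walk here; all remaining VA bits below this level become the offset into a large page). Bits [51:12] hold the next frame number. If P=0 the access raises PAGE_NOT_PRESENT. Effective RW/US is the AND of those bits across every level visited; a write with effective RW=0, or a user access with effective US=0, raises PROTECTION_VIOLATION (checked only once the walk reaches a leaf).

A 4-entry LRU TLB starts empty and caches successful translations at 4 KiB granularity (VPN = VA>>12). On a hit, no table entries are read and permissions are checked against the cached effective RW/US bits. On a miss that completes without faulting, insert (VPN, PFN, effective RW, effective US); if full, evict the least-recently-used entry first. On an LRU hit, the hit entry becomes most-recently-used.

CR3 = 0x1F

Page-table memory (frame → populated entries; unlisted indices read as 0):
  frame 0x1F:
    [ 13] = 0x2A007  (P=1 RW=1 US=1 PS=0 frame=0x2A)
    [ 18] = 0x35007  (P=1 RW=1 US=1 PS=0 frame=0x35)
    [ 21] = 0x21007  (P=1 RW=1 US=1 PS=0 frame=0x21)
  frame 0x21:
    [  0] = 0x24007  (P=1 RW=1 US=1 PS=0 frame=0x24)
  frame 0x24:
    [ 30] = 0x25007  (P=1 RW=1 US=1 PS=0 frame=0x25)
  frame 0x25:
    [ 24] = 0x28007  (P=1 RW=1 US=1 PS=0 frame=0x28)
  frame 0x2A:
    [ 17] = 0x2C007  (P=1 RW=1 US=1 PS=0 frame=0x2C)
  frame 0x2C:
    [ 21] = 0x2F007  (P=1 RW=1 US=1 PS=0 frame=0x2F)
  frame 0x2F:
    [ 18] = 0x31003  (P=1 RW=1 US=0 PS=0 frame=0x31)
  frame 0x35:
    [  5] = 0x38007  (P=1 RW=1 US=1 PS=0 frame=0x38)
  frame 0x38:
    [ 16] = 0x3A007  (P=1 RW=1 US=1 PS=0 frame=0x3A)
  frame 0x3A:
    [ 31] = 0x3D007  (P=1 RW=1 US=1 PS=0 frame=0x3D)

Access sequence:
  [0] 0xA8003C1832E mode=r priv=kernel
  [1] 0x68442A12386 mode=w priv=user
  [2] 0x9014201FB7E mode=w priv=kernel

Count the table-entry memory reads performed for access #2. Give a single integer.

Per-access translation:
#0 VA=0xA8003C1832E (r,kernel):
  lvl0: tbl 0x1F, slot 21 ⇒ 0x21007 (P1/RW1/US1/PS0)
  lvl1: tbl 0x21, slot 0 ⇒ 0x24007 (P1/RW1/US1/PS0)
  lvl2: tbl 0x24, slot 30 ⇒ 0x25007 (P1/RW1/US1/PS0)
  lvl3: tbl 0x25, slot 24 ⇒ 0x28007 (P1/RW1/US1/PS0)
  ✓ 0x2832E  — 4 lookups
#1 VA=0x68442A12386 (w,user):
  lvl0: tbl 0x1F, slot 13 ⇒ 0x2A007 (P1/RW1/US1/PS0)
  lvl1: tbl 0x2A, slot 17 ⇒ 0x2C007 (P1/RW1/US1/PS0)
  lvl2: tbl 0x2C, slot 21 ⇒ 0x2F007 (P1/RW1/US1/PS0)
  lvl3: tbl 0x2F, slot 18 ⇒ 0x31003 (P1/RW1/US0/PS0)
  ⇒ fault: PROTECTION_VIOLATION  — 4 lookups
#2 VA=0x9014201FB7E (w,kernel):
  lvl0: tbl 0x1F, slot 18 ⇒ 0x35007 (P1/RW1/US1/PS0)
  lvl1: tbl 0x35, slot 5 ⇒ 0x38007 (P1/RW1/US1/PS0)
  lvl2: tbl 0x38, slot 16 ⇒ 0x3A007 (P1/RW1/US1/PS0)
  lvl3: tbl 0x3A, slot 31 ⇒ 0x3D007 (P1/RW1/US1/PS0)
  ✓ 0x3DB7E  — 4 lookups

Entries read for #2: 4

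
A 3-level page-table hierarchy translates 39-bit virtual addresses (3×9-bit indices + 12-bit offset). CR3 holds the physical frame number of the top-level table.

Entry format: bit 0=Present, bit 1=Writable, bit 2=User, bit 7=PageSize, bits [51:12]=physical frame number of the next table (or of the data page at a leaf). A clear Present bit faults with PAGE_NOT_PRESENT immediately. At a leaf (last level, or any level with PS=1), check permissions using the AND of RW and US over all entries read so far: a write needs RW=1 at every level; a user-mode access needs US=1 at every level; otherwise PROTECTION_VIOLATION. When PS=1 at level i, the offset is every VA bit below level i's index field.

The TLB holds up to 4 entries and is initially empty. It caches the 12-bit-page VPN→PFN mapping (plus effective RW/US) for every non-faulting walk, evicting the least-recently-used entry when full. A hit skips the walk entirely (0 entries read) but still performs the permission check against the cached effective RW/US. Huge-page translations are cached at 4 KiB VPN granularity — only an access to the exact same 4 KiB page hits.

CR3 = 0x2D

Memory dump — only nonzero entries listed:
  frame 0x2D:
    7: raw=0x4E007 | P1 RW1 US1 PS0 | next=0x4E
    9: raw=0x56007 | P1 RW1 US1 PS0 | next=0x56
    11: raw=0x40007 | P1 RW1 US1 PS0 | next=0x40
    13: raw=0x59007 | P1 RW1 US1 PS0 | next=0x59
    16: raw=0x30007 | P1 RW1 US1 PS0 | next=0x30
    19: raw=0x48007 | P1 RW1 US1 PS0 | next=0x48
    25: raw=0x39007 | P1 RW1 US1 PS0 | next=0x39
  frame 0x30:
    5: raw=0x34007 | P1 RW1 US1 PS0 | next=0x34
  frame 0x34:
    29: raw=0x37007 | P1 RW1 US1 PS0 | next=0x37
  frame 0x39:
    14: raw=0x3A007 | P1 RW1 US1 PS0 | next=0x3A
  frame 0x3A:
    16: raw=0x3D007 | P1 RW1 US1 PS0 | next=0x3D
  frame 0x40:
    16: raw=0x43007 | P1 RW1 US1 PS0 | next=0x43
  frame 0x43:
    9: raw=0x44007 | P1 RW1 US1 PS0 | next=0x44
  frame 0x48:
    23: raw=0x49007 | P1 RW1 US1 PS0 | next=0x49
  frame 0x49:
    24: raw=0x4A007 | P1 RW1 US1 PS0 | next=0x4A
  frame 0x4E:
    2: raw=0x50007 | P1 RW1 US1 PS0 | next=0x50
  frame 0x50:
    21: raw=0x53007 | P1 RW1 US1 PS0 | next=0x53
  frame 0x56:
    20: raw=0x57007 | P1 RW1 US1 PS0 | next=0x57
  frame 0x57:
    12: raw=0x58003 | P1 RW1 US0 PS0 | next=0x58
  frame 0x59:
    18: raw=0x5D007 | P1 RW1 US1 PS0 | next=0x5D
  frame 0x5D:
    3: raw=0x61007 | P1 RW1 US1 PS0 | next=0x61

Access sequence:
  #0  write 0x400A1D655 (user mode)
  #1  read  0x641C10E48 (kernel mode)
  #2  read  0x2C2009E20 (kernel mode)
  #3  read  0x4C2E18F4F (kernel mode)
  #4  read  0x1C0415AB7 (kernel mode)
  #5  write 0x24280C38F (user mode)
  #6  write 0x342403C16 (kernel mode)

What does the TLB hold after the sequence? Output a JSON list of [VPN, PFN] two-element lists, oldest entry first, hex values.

Walk each access:
#0 VA=0x400A1D655 (w,user):
  L0: frame=0x2D idx=16 entry=0x30007 [P=1 RW=1 US=1 PS=0]
  L1: frame=0x30 idx=5 entry=0x34007 [P=1 RW=1 US=1 PS=0]
  L2: frame=0x34 idx=29 entry=0x37007 [P=1 RW=1 US=1 PS=0]
  → PA=0x37655  (3 entries read)
#1 VA=0x641C10E48 (r,kernel):
  L0: frame=0x2D idx=25 entry=0x39007 [P=1 RW=1 US=1 PS=0]
  L1: frame=0x39 idx=14 entry=0x3A007 [P=1 RW=1 US=1 PS=0]
  L2: frame=0x3A idx=16 entry=0x3D007 [P=1 RW=1 US=1 PS=0]
  → PA=0x3DE48  (3 entries read)
#2 VA=0x2C2009E20 (r,kernel):
  L0: frame=0x2D idx=11 entry=0x40007 [P=1 RW=1 US=1 PS=0]
  L1: frame=0x40 idx=16 entry=0x43007 [P=1 RW=1 US=1 PS=0]
  L2: frame=0x43 idx=9 entry=0x44007 [P=1 RW=1 US=1 PS=0]
  → PA=0x44E20  (3 entries read)
#3 VA=0x4C2E18F4F (r,kernel):
  L0: frame=0x2D idx=19 entry=0x48007 [P=1 RW=1 US=1 PS=0]
  L1: frame=0x48 idx=23 entry=0x49007 [P=1 RW=1 US=1 PS=0]
  L2: frame=0x49 idx=24 entry=0x4A007 [P=1 RW=1 US=1 PS=0]
  → PA=0x4AF4F  (3 entries read)
#4 VA=0x1C0415AB7 (r,kernel):
  L0: frame=0x2D idx=7 entry=0x4E007 [P=1 RW=1 US=1 PS=0]
  L1: frame=0x4E idx=2 entry=0x50007 [P=1 RW=1 US=1 PS=0]
  L2: frame=0x50 idx=21 entry=0x53007 [P=1 RW=1 US=1 PS=0]
  → PA=0x53AB7  (3 entries read)
#5 VA=0x24280C38F (w,user):
  L0: frame=0x2D idx=9 entry=0x56007 [P=1 RW=1 US=1 PS=0]
  L1: frame=0x56 idx=20 entry=0x57007 [P=1 RW=1 US=1 PS=0]
  L2: frame=0x57 idx=12 entry=0x58003 [P=1 RW=1 US=0 PS=0]
  ✗ PROTECTION_VIOLATION  [3 reads]
#6 VA=0x342403C16 (w,kernel):
  L0: frame=0x2D idx=13 entry=0x59007 [P=1 RW=1 US=1 PS=0]
  L1: frame=0x59 idx=18 entry=0x5D007 [P=1 RW=1 US=1 PS=0]
  L2: frame=0x5D idx=3 entry=0x61007 [P=1 RW=1 US=1 PS=0]
  → PA=0x61C16  (3 entries read)

TLB: [["0x2C2009", "0x44"], ["0x4C2E18", "0x4A"], ["0x1C0415", "0x53"], ["0x342403", "0x61"]]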